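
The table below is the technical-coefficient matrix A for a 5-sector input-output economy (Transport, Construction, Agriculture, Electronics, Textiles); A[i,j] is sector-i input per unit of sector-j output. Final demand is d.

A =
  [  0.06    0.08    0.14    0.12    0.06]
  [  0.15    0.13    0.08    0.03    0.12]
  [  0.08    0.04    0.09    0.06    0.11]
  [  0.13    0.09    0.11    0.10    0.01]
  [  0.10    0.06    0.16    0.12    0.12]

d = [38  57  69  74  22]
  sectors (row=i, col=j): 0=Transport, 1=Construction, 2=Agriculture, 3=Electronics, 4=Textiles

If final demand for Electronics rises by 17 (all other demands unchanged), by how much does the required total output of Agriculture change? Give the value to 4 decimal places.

Form M = I − A:
  [  0.94   -0.08   -0.14   -0.12   -0.06]
  [ -0.15    0.87   -0.08   -0.03   -0.12]
  [ -0.08   -0.04    0.91   -0.06   -0.11]
  [ -0.13   -0.09   -0.11    0.90   -0.01]
  [ -0.10   -0.06   -0.16   -0.12    0.88]
Leontief inverse L = M⁻¹:
  [  1.1471    0.1450    0.2351    0.1907    0.1295]
  [  0.2469    1.2071    0.1942    0.1137    0.2070]
  [  0.1502    0.0925    1.1753    0.1243    0.1712]
  [  0.2110    0.1545    0.2001    1.1676    0.0737]
  [  0.2033    0.1367    0.2809    0.2112    1.2064]
Total output x = L · d:
  x_0 = 1.1471·38 + 0.1450·57 + 0.2351·69 + 0.1907·74 + 0.1295·22 = 85.0344
  x_1 = 0.2469·38 + 1.2071·57 + 0.1942·69 + 0.1137·74 + 0.2070·22 = 104.5586
  x_2 = 0.1502·38 + 0.0925·57 + 1.1753·69 + 0.1243·74 + 0.1712·22 = 105.0352
  x_3 = 0.2110·38 + 0.1545·57 + 0.2001·69 + 1.1676·74 + 0.0737·22 = 118.6548
  x_4 = 0.2033·38 + 0.1367·57 + 0.2809·69 + 0.2112·74 + 1.2064·22 = 77.0695
Δx_2 = L[2,3] · Δd_3 = 0.1243 · 17 = 2.1128

2.1128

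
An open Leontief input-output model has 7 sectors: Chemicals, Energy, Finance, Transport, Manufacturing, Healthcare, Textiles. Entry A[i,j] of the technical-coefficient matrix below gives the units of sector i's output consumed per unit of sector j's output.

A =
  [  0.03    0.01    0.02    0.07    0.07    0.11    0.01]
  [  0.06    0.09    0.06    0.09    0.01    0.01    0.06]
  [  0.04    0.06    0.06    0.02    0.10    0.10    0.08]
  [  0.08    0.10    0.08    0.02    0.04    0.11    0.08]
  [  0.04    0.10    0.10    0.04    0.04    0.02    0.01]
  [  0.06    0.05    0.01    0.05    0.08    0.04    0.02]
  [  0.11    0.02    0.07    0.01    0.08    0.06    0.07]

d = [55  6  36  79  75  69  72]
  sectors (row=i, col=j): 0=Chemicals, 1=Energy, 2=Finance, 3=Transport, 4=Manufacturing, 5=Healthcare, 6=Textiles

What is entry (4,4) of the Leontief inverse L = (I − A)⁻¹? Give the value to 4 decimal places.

L[4,4] = 1.0731

Form M = I − A:
  [  0.97   -0.01   -0.02   -0.07   -0.07   -0.11   -0.01]
  [ -0.06    0.91   -0.06   -0.09   -0.01   -0.01   -0.06]
  [ -0.04   -0.06    0.94   -0.02   -0.10   -0.10   -0.08]
  [ -0.08   -0.10   -0.08    0.98   -0.04   -0.11   -0.08]
  [ -0.04   -0.10   -0.10   -0.04    0.96   -0.02   -0.01]
  [ -0.06   -0.05   -0.01   -0.05   -0.08    0.96   -0.02]
  [ -0.11   -0.02   -0.07   -0.01   -0.08   -0.06    0.93]
Leontief inverse L = M⁻¹:
  [  1.0596    0.0445    0.0478    0.0924    0.1009    0.1414    0.0304]
  [  0.0995    1.1295    0.0968    0.1184    0.0464    0.0537    0.0941]
  [  0.0837    0.1055    1.1021    0.0525    0.1453    0.1415    0.1116]
  [  0.1283    0.1471    0.1223    1.0586    0.0908    0.1595    0.1169]
  [  0.0719    0.1390    0.1339    0.0677    1.0731    0.0562    0.0398]
  [  0.0880    0.0831    0.0392    0.0741    0.1070    1.0699    0.0402]
  [  0.1470    0.0564    0.1060    0.0394    0.1241    0.1041    1.0966]
Total output x = L · d:
  x_0 = 1.0596·55 + 0.0445·6 + 0.0478·36 + 0.0924·79 + 0.1009·75 + 0.1414·69 + 0.0304·72 = 87.0816
  x_1 = 0.0995·55 + 1.1295·6 + 0.0968·36 + 0.1184·79 + 0.0464·75 + 0.0537·69 + 0.0941·72 = 39.0449
  x_2 = 0.0837·55 + 0.1055·6 + 1.1021·36 + 0.0525·79 + 0.1453·75 + 0.1415·69 + 0.1116·72 = 77.7531
  x_3 = 0.1283·55 + 0.1471·6 + 0.1223·36 + 1.0586·79 + 0.0908·75 + 0.1595·69 + 0.1169·72 = 122.1951
  x_4 = 0.0719·55 + 0.1390·6 + 0.1339·36 + 0.0677·79 + 1.0731·75 + 0.0562·69 + 0.0398·72 = 102.1936
  x_5 = 0.0880·55 + 0.0831·6 + 0.0392·36 + 0.0741·79 + 0.1070·75 + 1.0699·69 + 0.0402·72 = 97.3499
  x_6 = 0.1470·55 + 0.0564·6 + 0.1060·36 + 0.0394·79 + 0.1241·75 + 0.1041·69 + 1.0966·72 = 110.7968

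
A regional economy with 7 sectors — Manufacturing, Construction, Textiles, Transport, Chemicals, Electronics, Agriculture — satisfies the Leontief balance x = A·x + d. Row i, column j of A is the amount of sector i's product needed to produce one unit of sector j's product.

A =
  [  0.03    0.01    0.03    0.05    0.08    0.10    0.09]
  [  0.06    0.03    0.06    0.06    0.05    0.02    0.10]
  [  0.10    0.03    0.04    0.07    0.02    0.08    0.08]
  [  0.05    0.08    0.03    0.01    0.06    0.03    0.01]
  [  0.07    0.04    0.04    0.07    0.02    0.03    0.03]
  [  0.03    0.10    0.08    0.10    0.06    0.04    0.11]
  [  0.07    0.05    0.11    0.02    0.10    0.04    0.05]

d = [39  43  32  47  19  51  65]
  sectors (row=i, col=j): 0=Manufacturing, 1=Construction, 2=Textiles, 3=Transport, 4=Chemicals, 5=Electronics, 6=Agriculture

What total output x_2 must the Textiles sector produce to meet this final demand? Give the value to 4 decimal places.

63.1531

Form M = I − A:
  [  0.97   -0.01   -0.03   -0.05   -0.08   -0.10   -0.09]
  [ -0.06    0.97   -0.06   -0.06   -0.05   -0.02   -0.10]
  [ -0.10   -0.03    0.96   -0.07   -0.02   -0.08   -0.08]
  [ -0.05   -0.08   -0.03    0.99   -0.06   -0.03   -0.01]
  [ -0.07   -0.04   -0.04   -0.07    0.98   -0.03   -0.03]
  [ -0.03   -0.10   -0.08   -0.10   -0.06    0.96   -0.11]
  [ -0.07   -0.05   -0.11   -0.02   -0.10   -0.04    0.95]
Leontief inverse L = M⁻¹:
  [  1.0673    0.0452    0.0696    0.0856    0.1174    0.1297    0.1314]
  [  0.0978    1.0583    0.0958    0.0900    0.0867    0.0515    0.1384]
  [  0.1382    0.0648    1.0803    0.1061    0.0633    0.1164    0.1275]
  [  0.0755    0.0987    0.0534    1.0355    0.0830    0.0511    0.0415]
  [  0.0973    0.0629    0.0653    0.0943    1.0484    0.0552    0.0618]
  [  0.0822    0.1406    0.1288    0.1416    0.1079    1.0785    0.1632]
  [  0.1151    0.0811    0.1487    0.0610    0.1372    0.0780    1.0986]
Total output x = L · d:
  x_0 = 1.0673·39 + 0.0452·43 + 0.0696·32 + 0.0856·47 + 0.1174·19 + 0.1297·51 + 0.1314·65 = 67.2066
  x_1 = 0.0978·39 + 1.0583·43 + 0.0958·32 + 0.0900·47 + 0.0867·19 + 0.0515·51 + 0.1384·65 = 69.8871
  x_2 = 0.1382·39 + 0.0648·43 + 1.0803·32 + 0.1061·47 + 0.0633·19 + 0.1164·51 + 0.1275·65 = 63.1531
  x_3 = 0.0755·39 + 0.0987·43 + 0.0534·32 + 1.0355·47 + 0.0830·19 + 0.0511·51 + 0.0415·65 = 64.4433
  x_4 = 0.0973·39 + 0.0629·43 + 0.0653·32 + 0.0943·47 + 1.0484·19 + 0.0552·51 + 0.0618·65 = 39.7712
  x_5 = 0.0822·39 + 0.1406·43 + 0.1288·32 + 0.1416·47 + 0.1079·19 + 1.0785·51 + 0.1632·65 = 87.6913
  x_6 = 0.1151·39 + 0.0811·43 + 0.1487·32 + 0.0610·47 + 0.1372·19 + 0.0780·51 + 1.0986·65 = 93.5993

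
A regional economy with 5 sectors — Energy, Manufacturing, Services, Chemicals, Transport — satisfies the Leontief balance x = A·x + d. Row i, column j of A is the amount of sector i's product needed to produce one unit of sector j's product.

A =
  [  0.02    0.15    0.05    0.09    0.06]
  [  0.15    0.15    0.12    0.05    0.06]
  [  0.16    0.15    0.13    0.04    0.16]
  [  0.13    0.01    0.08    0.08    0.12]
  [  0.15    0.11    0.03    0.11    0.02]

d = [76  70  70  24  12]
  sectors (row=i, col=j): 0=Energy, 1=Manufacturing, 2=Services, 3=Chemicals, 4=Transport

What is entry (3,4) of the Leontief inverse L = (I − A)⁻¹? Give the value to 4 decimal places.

L[3,4] = 0.1815

Form M = I − A:
  [  0.98   -0.15   -0.05   -0.09   -0.06]
  [ -0.15    0.85   -0.12   -0.05   -0.06]
  [ -0.16   -0.15    0.87   -0.04   -0.16]
  [ -0.13   -0.01   -0.08    0.92   -0.12]
  [ -0.15   -0.11   -0.03   -0.11    0.98]
Leontief inverse L = M⁻¹:
  [  1.1112    0.2329    0.1130    0.1404    0.1179]
  [  0.2682    1.2806    0.2082    0.1221    0.1438]
  [  0.3036    0.3050    1.2297    0.1301    0.2539]
  [  0.2168    0.0994    0.1374    1.1412    0.1815]
  [  0.2338    0.1999    0.0937    0.1673    1.0827]
Total output x = L · d:
  x_0 = 1.1112·76 + 0.2329·70 + 0.1130·70 + 0.1404·24 + 0.1179·12 = 113.4464
  x_1 = 0.2682·76 + 1.2806·70 + 0.2082·70 + 0.1221·24 + 0.1438·12 = 129.2560
  x_2 = 0.3036·76 + 0.3050·70 + 1.2297·70 + 0.1301·24 + 0.2539·12 = 136.6639
  x_3 = 0.2168·76 + 0.0994·70 + 0.1374·70 + 1.1412·24 + 0.1815·12 = 62.6232
  x_4 = 0.2338·76 + 0.1999·70 + 0.0937·70 + 0.1673·24 + 1.0827·12 = 55.3302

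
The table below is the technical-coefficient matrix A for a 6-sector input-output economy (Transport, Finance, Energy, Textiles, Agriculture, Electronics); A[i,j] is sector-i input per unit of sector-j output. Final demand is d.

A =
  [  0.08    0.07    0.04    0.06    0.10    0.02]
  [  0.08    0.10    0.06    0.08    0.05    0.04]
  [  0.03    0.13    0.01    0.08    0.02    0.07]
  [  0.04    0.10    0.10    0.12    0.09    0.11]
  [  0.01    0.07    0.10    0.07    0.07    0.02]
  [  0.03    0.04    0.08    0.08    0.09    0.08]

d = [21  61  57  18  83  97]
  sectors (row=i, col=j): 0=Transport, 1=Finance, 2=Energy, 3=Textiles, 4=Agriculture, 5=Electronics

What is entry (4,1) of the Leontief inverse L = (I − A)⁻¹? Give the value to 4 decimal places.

L[4,1] = 0.1241

Form M = I − A:
  [  0.92   -0.07   -0.04   -0.06   -0.10   -0.02]
  [ -0.08    0.90   -0.06   -0.08   -0.05   -0.04]
  [ -0.03   -0.13    0.99   -0.08   -0.02   -0.07]
  [ -0.04   -0.10   -0.10    0.88   -0.09   -0.11]
  [ -0.01   -0.07   -0.10   -0.07    0.93   -0.02]
  [ -0.03   -0.04   -0.08   -0.08   -0.09    0.92]
Leontief inverse L = M⁻¹:
  [  1.1085    0.1238    0.0821    0.1104    0.1433    0.0520]
  [  0.1141    1.1617    0.1053    0.1380    0.0981    0.0796]
  [  0.0598    0.1806    1.0515    0.1306    0.0617    0.1061]
  [  0.0807    0.1831    0.1650    1.2012    0.1547    0.1693]
  [  0.0342    0.1241    0.1370    0.1190    1.1054    0.0548]
  [  0.0567    0.0983    0.1264    0.1371    0.1359    1.1214]
Total output x = L · d:
  x_0 = 1.1085·21 + 0.1238·61 + 0.0821·57 + 0.1104·18 + 0.1433·83 + 0.0520·97 = 54.4445
  x_1 = 0.1141·21 + 1.1617·61 + 0.1053·57 + 0.1380·18 + 0.0981·83 + 0.0796·97 = 97.6083
  x_2 = 0.0598·21 + 0.1806·61 + 1.0515·57 + 0.1306·18 + 0.0617·83 + 0.1061·97 = 89.9645
  x_3 = 0.0807·21 + 0.1831·61 + 0.1650·57 + 1.2012·18 + 0.1547·83 + 0.1693·97 = 73.1515
  x_4 = 0.0342·21 + 0.1241·61 + 0.1370·57 + 0.1190·18 + 1.1054·83 + 0.0548·97 = 115.3037
  x_5 = 0.0567·21 + 0.0983·61 + 0.1264·57 + 0.1371·18 + 0.1359·83 + 1.1214·97 = 136.9177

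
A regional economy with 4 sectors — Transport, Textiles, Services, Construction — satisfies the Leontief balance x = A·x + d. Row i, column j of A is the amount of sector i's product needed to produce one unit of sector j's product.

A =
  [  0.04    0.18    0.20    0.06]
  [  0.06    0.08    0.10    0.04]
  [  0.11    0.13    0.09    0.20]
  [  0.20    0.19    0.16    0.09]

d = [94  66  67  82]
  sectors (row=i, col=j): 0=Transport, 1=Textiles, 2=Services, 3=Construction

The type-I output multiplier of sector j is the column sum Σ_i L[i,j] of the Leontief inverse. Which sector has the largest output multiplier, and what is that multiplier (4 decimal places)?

Textiles (2.0808)

Form M = I − A:
  [  0.96   -0.18   -0.20   -0.06]
  [ -0.06    0.92   -0.10   -0.04]
  [ -0.11   -0.13    0.91   -0.20]
  [ -0.20   -0.19   -0.16    0.91]
Leontief inverse L = M⁻¹:
  [  1.1277    0.2961    0.3076    0.1550]
  [  0.1110    1.1519    0.1676    0.0948]
  [  0.2202    0.2783    1.2301    0.2971]
  [  0.3097    0.3545    0.3189    1.2050]
Total output x = L · d:
  x_0 = 1.1277·94 + 0.2961·66 + 0.3076·67 + 0.1550·82 = 158.8693
  x_1 = 0.1110·94 + 1.1519·66 + 0.1676·67 + 0.0948·82 = 105.4617
  x_2 = 0.2202·94 + 0.2783·66 + 1.2301·67 + 0.2971·82 = 145.8501
  x_3 = 0.3097·94 + 0.3545·66 + 0.3189·67 + 1.2050·82 = 172.6897
Output multipliers (column sums of L):
  Transport: 1.7686
  Textiles: 2.0808
  Services: 2.0243
  Construction: 1.7519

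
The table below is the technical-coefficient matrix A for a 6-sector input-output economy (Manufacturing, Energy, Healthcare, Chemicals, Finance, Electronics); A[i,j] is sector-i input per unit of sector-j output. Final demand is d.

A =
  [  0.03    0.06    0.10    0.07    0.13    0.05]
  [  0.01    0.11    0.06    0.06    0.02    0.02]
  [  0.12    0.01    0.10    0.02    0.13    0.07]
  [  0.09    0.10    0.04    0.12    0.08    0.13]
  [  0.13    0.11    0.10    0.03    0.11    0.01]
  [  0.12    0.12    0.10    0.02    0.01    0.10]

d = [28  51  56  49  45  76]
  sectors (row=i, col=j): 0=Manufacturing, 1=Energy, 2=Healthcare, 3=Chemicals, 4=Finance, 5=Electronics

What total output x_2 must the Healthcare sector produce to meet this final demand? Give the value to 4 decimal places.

95.8735

Form M = I − A:
  [  0.97   -0.06   -0.10   -0.07   -0.13   -0.05]
  [ -0.01    0.89   -0.06   -0.06   -0.02   -0.02]
  [ -0.12   -0.01    0.90   -0.02   -0.13   -0.07]
  [ -0.09   -0.10   -0.04    0.88   -0.08   -0.13]
  [ -0.13   -0.11   -0.10   -0.03    0.89   -0.01]
  [ -0.12   -0.12   -0.10   -0.02   -0.01    0.90]
Leontief inverse L = M⁻¹:
  [  1.1016    0.1258    0.1683    0.1090    0.1992    0.0950]
  [  0.0454    1.1510    0.0972    0.0873    0.0551    0.0489]
  [  0.1935    0.0738    1.1759    0.0568    0.2081    0.1144]
  [  0.1711    0.1904    0.1228    1.1755    0.1551    0.1948]
  [  0.1961    0.1774    0.1748    0.0734    1.1889    0.0522]
  [  0.1804    0.1846    0.1707    0.0594    0.0737    1.1479]
Total output x = L · d:
  x_0 = 1.1016·28 + 0.1258·51 + 0.1683·56 + 0.1090·49 + 0.1992·45 + 0.0950·76 = 68.2164
  x_1 = 0.0454·28 + 1.1510·51 + 0.0972·56 + 0.0873·49 + 0.0551·45 + 0.0489·76 = 75.8855
  x_2 = 0.1935·28 + 0.0738·51 + 1.1759·56 + 0.0568·49 + 0.2081·45 + 0.1144·76 = 95.8735
  x_3 = 0.1711·28 + 0.1904·51 + 0.1228·56 + 1.1755·49 + 0.1551·45 + 0.1948·76 = 100.7606
  x_4 = 0.1961·28 + 0.1774·51 + 0.1748·56 + 0.0734·49 + 1.1889·45 + 0.0522·76 = 85.3940
  x_5 = 0.1804·28 + 0.1846·51 + 0.1707·56 + 0.0594·49 + 0.0737·45 + 1.1479·76 = 117.4986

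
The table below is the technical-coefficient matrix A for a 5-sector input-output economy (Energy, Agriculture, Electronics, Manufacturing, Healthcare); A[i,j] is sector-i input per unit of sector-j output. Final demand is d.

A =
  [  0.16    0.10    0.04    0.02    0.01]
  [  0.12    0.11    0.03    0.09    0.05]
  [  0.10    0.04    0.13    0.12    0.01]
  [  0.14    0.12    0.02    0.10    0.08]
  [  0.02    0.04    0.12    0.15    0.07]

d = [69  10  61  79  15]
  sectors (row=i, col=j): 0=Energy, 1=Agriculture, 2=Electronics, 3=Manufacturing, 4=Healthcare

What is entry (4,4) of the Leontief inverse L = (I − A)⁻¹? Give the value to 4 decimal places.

Form M = I − A:
  [  0.84   -0.10   -0.04   -0.02   -0.01]
  [ -0.12    0.89   -0.03   -0.09   -0.05]
  [ -0.10   -0.04    0.87   -0.12   -0.01]
  [ -0.14   -0.12   -0.02    0.90   -0.08]
  [ -0.02   -0.04   -0.12   -0.15    0.93]
Leontief inverse L = M⁻¹:
  [  1.2297    0.1499    0.0667    0.0557    0.0268]
  [  0.2007    1.1718    0.0637    0.1432    0.0782]
  [  0.1835    0.0985    1.1701    0.1758    0.0350]
  [  0.2307    0.1904    0.0595    1.1621    0.1133]
  [  0.0960    0.0970    0.1648    0.2175    1.1020]
Total output x = L · d:
  x_0 = 1.2297·69 + 0.1499·10 + 0.0667·61 + 0.0557·79 + 0.0268·15 = 95.2185
  x_1 = 0.2007·69 + 1.1718·10 + 0.0637·61 + 0.1432·79 + 0.0782·15 = 41.9357
  x_2 = 0.1835·69 + 0.0985·10 + 1.1701·61 + 0.1758·79 + 0.0350·15 = 99.4338
  x_3 = 0.2307·69 + 0.1904·10 + 0.0595·61 + 1.1621·79 + 0.1133·15 = 114.9552
  x_4 = 0.0960·69 + 0.0970·10 + 0.1648·61 + 0.2175·79 + 1.1020·15 = 51.3518

L[4,4] = 1.1020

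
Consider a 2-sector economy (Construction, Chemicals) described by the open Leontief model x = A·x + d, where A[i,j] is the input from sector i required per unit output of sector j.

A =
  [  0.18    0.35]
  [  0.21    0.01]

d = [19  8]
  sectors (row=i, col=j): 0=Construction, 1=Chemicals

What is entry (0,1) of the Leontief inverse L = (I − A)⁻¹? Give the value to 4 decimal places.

L[0,1] = 0.4741

Form M = I − A:
  [  0.82   -0.35]
  [ -0.21    0.99]
Leontief inverse L = M⁻¹:
  [  1.3409    0.4741]
  [  0.2844    1.1107]
Total output x = L · d:
  x_0 = 1.3409·19 + 0.4741·8 = 29.2699
  x_1 = 0.2844·19 + 1.1107·8 = 14.2896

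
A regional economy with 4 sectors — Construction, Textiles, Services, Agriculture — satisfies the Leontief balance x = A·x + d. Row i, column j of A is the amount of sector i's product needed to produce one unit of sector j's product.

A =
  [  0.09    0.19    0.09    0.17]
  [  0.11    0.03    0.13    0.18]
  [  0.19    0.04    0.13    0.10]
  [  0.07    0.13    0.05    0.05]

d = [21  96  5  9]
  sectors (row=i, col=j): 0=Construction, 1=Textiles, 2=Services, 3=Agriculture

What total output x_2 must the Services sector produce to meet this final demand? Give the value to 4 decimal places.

Form M = I − A:
  [  0.91   -0.19   -0.09   -0.17]
  [ -0.11    0.97   -0.13   -0.18]
  [ -0.19   -0.04    0.87   -0.10]
  [ -0.07   -0.13   -0.05    0.95]
Leontief inverse L = M⁻¹:
  [  1.1925    0.2793    0.1815    0.2854]
  [  0.1975    1.1138    0.2022    0.2677]
  [  0.2844    0.1329    1.2104    0.2035]
  [  0.1299    0.1800    0.1048    1.1210]
Total output x = L · d:
  x_0 = 1.1925·21 + 0.2793·96 + 0.1815·5 + 0.2854·9 = 55.3344
  x_1 = 0.1975·21 + 1.1138·96 + 0.2022·5 + 0.2677·9 = 114.4930
  x_2 = 0.2844·21 + 0.1329·96 + 1.2104·5 + 0.2035·9 = 26.6151
  x_3 = 0.1299·21 + 0.1800·96 + 0.1048·5 + 1.1210·9 = 30.6192

26.6151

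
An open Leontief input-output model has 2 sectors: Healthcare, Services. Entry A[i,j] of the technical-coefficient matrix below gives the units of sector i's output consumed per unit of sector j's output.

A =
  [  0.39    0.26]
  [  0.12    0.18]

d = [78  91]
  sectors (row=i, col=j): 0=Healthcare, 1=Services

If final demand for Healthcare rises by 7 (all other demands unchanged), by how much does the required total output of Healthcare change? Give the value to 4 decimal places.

Form M = I − A:
  [  0.61   -0.26]
  [ -0.12    0.82]
Leontief inverse L = M⁻¹:
  [  1.7484    0.5544]
  [  0.2559    1.3006]
Total output x = L · d:
  x_0 = 1.7484·78 + 0.5544·91 = 186.8230
  x_1 = 0.2559·78 + 1.3006·91 = 138.3156
Δx_0 = L[0,0] · Δd_0 = 1.7484 · 7 = 12.2388

12.2388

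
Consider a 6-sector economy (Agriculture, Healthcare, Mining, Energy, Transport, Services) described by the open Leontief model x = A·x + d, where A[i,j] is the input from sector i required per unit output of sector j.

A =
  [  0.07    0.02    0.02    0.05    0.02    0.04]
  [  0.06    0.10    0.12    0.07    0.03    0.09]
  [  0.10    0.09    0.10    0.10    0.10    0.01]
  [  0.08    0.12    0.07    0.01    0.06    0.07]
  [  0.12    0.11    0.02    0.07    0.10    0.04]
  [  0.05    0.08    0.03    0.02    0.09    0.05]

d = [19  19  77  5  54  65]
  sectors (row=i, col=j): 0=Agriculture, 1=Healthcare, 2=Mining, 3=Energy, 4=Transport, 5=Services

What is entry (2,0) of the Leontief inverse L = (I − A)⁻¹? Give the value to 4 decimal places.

L[2,0] = 0.1697

Form M = I − A:
  [  0.93   -0.02   -0.02   -0.05   -0.02   -0.04]
  [ -0.06    0.90   -0.12   -0.07   -0.03   -0.09]
  [ -0.10   -0.09    0.90   -0.10   -0.10   -0.01]
  [ -0.08   -0.12   -0.07    0.99   -0.06   -0.07]
  [ -0.12   -0.11   -0.02   -0.07    0.90   -0.04]
  [ -0.05   -0.08   -0.03   -0.02   -0.09    0.95]
Leontief inverse L = M⁻¹:
  [  1.0965    0.0472    0.0387    0.0666    0.0404    0.0577]
  [  0.1213    1.1679    0.1735    0.1146    0.0815    0.1295]
  [  0.1697    0.1621    1.1532    0.1483    0.1524    0.0520]
  [  0.1328    0.1762    0.1139    1.0501    0.1020    0.1051]
  [  0.1793    0.1719    0.0636    0.1101    1.1433    0.0808]
  [  0.0931    0.1259    0.0615    0.0504    0.1243    1.0781]
Total output x = L · d:
  x_0 = 1.0965·19 + 0.0472·19 + 0.0387·77 + 0.0666·5 + 0.0404·54 + 0.0577·65 = 30.9728
  x_1 = 0.1213·19 + 1.1679·19 + 0.1735·77 + 0.1146·5 + 0.0815·54 + 0.1295·65 = 51.2391
  x_2 = 0.1697·19 + 0.1621·19 + 1.1532·77 + 0.1483·5 + 0.1524·54 + 0.0520·65 = 107.4466
  x_3 = 0.1328·19 + 0.1762·19 + 0.1139·77 + 1.0501·5 + 0.1020·54 + 0.1051·65 = 32.2317
  x_4 = 0.1793·19 + 0.1719·19 + 0.0636·77 + 0.1101·5 + 1.1433·54 + 0.0808·65 = 79.1061
  x_5 = 0.0931·19 + 0.1259·19 + 0.0615·77 + 0.0504·5 + 0.1243·54 + 1.0781·65 = 85.9319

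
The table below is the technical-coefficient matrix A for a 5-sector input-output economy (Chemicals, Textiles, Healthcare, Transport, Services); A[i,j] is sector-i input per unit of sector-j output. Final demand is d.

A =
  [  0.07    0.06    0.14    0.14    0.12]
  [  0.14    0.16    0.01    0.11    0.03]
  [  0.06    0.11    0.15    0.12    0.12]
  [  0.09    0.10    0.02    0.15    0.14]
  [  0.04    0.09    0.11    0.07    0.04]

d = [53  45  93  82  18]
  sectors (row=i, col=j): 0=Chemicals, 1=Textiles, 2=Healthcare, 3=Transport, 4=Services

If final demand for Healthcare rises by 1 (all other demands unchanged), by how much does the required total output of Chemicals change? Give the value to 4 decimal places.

0.2252

Form M = I − A:
  [  0.93   -0.06   -0.14   -0.14   -0.12]
  [ -0.14    0.84   -0.01   -0.11   -0.03]
  [ -0.06   -0.11    0.85   -0.12   -0.12]
  [ -0.09   -0.10   -0.02    0.85   -0.14]
  [ -0.04   -0.09   -0.11   -0.07    0.96]
Leontief inverse L = M⁻¹:
  [  1.1491    0.1656    0.2252    0.2602    0.2149]
  [  0.2186    1.2525    0.0697    0.2167    0.1068]
  [  0.1467    0.2248    1.2370    0.2457    0.2158]
  [  0.1669    0.1973    0.0882    1.2602    0.2218]
  [  0.0974    0.1645    0.1641    0.1512    1.1015]
Total output x = L · d:
  x_0 = 1.1491·53 + 0.1656·45 + 0.2252·93 + 0.2602·82 + 0.2149·18 = 114.4969
  x_1 = 0.2186·53 + 1.2525·45 + 0.0697·93 + 0.2167·82 + 0.1068·18 = 94.1167
  x_2 = 0.1467·53 + 0.2248·45 + 1.2370·93 + 0.2457·82 + 0.2158·18 = 156.9624
  x_3 = 0.1669·53 + 0.1973·45 + 0.0882·93 + 1.2602·82 + 0.2218·18 = 133.2494
  x_4 = 0.0974·53 + 0.1645·45 + 0.1641·93 + 0.1512·82 + 1.1015·18 = 60.0455
Δx_0 = L[0,2] · Δd_2 = 0.2252 · 1 = 0.2252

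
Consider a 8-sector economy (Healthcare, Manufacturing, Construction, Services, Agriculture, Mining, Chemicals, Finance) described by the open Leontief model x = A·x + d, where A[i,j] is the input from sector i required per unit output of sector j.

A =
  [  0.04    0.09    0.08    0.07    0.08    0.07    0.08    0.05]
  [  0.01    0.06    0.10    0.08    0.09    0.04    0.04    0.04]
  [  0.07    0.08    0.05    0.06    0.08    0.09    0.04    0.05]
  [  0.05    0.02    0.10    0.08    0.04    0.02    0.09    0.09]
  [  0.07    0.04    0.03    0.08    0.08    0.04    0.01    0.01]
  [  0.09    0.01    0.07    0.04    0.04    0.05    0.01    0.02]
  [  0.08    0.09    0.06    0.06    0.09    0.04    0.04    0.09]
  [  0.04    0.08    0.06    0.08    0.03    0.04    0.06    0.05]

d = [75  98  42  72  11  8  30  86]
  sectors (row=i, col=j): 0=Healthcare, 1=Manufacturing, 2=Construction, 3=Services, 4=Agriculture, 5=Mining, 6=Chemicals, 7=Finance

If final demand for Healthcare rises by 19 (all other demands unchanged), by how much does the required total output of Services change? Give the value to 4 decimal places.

1.9617

Form M = I − A:
  [  0.96   -0.09   -0.08   -0.07   -0.08   -0.07   -0.08   -0.05]
  [ -0.01    0.94   -0.10   -0.08   -0.09   -0.04   -0.04   -0.04]
  [ -0.07   -0.08    0.95   -0.06   -0.08   -0.09   -0.04   -0.05]
  [ -0.05   -0.02   -0.10    0.92   -0.04   -0.02   -0.09   -0.09]
  [ -0.07   -0.04   -0.03   -0.08    0.92   -0.04   -0.01   -0.01]
  [ -0.09   -0.01   -0.07   -0.04   -0.04    0.95   -0.01   -0.02]
  [ -0.08   -0.09   -0.06   -0.06   -0.09   -0.04    0.96   -0.09]
  [ -0.04   -0.08   -0.06   -0.08   -0.03   -0.04   -0.06    0.95]
Leontief inverse L = M⁻¹:
  [  1.0987    0.1495    0.1512    0.1419    0.1504    0.1205    0.1266    0.1016]
  [  0.0585    1.1073    0.1569    0.1395    0.1470    0.0817    0.0781    0.0819]
  [  0.1235    0.1331    1.1161    0.1258    0.1434    0.1366    0.0830    0.0950]
  [  0.1032    0.0783    0.1631    1.1452    0.1015    0.0664    0.1366    0.1412]
  [  0.1070    0.0757    0.0765    0.1271    1.1245    0.0719    0.0423    0.0422]
  [  0.1259    0.0464    0.1122    0.0820    0.0814    1.0834    0.0400    0.0497]
  [  0.1344    0.1506    0.1303    0.1326    0.1584    0.0897    1.0883    0.1395]
  [  0.0849    0.1284    0.1192    0.1379    0.0853    0.0797    0.1004    1.0939]
Total output x = L · d:
  x_0 = 1.0987·75 + 0.1495·98 + 0.1512·42 + 0.1419·72 + 0.1504·11 + 0.1205·8 + 0.1266·30 + 0.1016·86 = 128.7790
  x_1 = 0.0585·75 + 1.1073·98 + 0.1569·42 + 0.1395·72 + 0.1470·11 + 0.0817·8 + 0.0781·30 + 0.0819·86 = 141.2002
  x_2 = 0.1235·75 + 0.1331·98 + 1.1161·42 + 0.1258·72 + 0.1434·11 + 0.1366·8 + 0.0830·30 + 0.0950·86 = 91.5715
  x_3 = 0.1032·75 + 0.0783·98 + 0.1631·42 + 1.1452·72 + 0.1015·11 + 0.0664·8 + 0.1366·30 + 0.1412·86 = 122.6036
  x_4 = 0.1070·75 + 0.0757·98 + 0.0765·42 + 0.1271·72 + 1.1245·11 + 0.0719·8 + 0.0423·30 + 0.0422·86 = 45.6510
  x_5 = 0.1259·75 + 0.0464·98 + 0.1122·42 + 0.0820·72 + 0.0814·11 + 1.0834·8 + 0.0400·30 + 0.0497·86 = 39.6452
  x_6 = 0.1344·75 + 0.1506·98 + 0.1303·42 + 0.1326·72 + 0.1584·11 + 0.0897·8 + 1.0883·30 + 0.1395·86 = 86.9633
  x_7 = 0.0849·75 + 0.1284·98 + 0.1192·42 + 0.1379·72 + 0.0853·11 + 0.0797·8 + 0.1004·30 + 1.0939·86 = 132.5504
Δx_3 = L[3,0] · Δd_0 = 0.1032 · 19 = 1.9617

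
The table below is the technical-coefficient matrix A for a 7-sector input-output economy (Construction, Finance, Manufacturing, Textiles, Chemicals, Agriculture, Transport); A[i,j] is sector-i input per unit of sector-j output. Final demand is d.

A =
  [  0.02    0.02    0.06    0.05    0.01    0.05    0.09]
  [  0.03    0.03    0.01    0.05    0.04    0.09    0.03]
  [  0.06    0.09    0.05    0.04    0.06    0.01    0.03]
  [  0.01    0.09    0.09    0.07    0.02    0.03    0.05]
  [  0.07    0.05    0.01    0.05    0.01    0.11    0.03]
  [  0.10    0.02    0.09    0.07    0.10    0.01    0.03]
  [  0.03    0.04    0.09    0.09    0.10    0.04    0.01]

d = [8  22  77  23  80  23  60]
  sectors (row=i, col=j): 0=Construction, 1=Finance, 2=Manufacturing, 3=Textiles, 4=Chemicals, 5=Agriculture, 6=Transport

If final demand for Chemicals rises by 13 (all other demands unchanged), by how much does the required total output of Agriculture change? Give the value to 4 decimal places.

Form M = I − A:
  [  0.98   -0.02   -0.06   -0.05   -0.01   -0.05   -0.09]
  [ -0.03    0.97   -0.01   -0.05   -0.04   -0.09   -0.03]
  [ -0.06   -0.09    0.95   -0.04   -0.06   -0.01   -0.03]
  [ -0.01   -0.09   -0.09    0.93   -0.02   -0.03   -0.05]
  [ -0.07   -0.05   -0.01   -0.05    0.99   -0.11   -0.03]
  [ -0.10   -0.02   -0.09   -0.07   -0.10    0.99   -0.03]
  [ -0.03   -0.04   -0.09   -0.09   -0.10   -0.04    0.99]
Leontief inverse L = M⁻¹:
  [  1.0410    0.0450    0.0907    0.0797    0.0370    0.0684    0.1060]
  [  0.0523    1.0500    0.0371    0.0770    0.0626    0.1096    0.0468]
  [  0.0813    0.1148    1.0748    0.0689    0.0810    0.0385    0.0505]
  [  0.0334    0.1205    0.1201    1.1021    0.0473    0.0553    0.0691]
  [  0.0947    0.0717    0.0427    0.0814    1.0367    0.1315    0.0516]
  [  0.1273    0.0542    0.1241    0.1058    0.1242    1.0421    0.0577]
  [  0.0588    0.0746    0.1222    0.1245    0.1250    0.0704    1.0336]
Total output x = L · d:
  x_0 = 1.0410·8 + 0.0450·22 + 0.0907·77 + 0.0797·23 + 0.0370·80 + 0.0684·23 + 0.1060·60 = 29.0273
  x_1 = 0.0523·8 + 1.0500·22 + 0.0371·77 + 0.0770·23 + 0.0626·80 + 0.1096·23 + 0.0468·60 = 38.4841
  x_2 = 0.0813·8 + 0.1148·22 + 1.0748·77 + 0.0689·23 + 0.0810·80 + 0.0385·23 + 0.0505·60 = 97.9192
  x_3 = 0.0334·8 + 0.1205·22 + 0.1201·77 + 1.1021·23 + 0.0473·80 + 0.0553·23 + 0.0691·60 = 46.7159
  x_4 = 0.0947·8 + 0.0717·22 + 0.0427·77 + 0.0814·23 + 1.0367·80 + 0.1315·23 + 0.0516·60 = 96.5497
  x_5 = 0.1273·8 + 0.0542·22 + 0.1241·77 + 0.1058·23 + 0.1242·80 + 1.0421·23 + 0.0577·60 = 51.5666
  x_6 = 0.0588·8 + 0.0746·22 + 0.1222·77 + 0.1245·23 + 0.1250·80 + 0.0704·23 + 1.0336·60 = 88.0252
Δx_5 = L[5,4] · Δd_4 = 0.1242 · 13 = 1.6148

1.6148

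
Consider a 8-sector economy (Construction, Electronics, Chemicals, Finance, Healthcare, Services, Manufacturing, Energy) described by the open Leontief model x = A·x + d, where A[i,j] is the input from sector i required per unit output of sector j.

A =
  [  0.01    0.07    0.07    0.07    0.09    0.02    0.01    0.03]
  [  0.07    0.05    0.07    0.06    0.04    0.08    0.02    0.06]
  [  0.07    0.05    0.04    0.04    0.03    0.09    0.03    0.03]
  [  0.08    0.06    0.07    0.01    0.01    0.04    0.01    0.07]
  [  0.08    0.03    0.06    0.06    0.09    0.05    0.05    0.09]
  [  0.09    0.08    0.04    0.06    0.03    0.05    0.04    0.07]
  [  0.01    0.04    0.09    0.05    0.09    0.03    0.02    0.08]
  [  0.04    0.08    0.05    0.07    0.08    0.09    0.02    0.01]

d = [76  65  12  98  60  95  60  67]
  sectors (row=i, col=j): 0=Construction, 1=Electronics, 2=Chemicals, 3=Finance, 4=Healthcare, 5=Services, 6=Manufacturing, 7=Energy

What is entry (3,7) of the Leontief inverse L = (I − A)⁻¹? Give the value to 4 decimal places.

Form M = I − A:
  [  0.99   -0.07   -0.07   -0.07   -0.09   -0.02   -0.01   -0.03]
  [ -0.07    0.95   -0.07   -0.06   -0.04   -0.08   -0.02   -0.06]
  [ -0.07   -0.05    0.96   -0.04   -0.03   -0.09   -0.03   -0.03]
  [ -0.08   -0.06   -0.07    0.99   -0.01   -0.04   -0.01   -0.07]
  [ -0.08   -0.03   -0.06   -0.06    0.91   -0.05   -0.05   -0.09]
  [ -0.09   -0.08   -0.04   -0.06   -0.03    0.95   -0.04   -0.07]
  [ -0.01   -0.04   -0.09   -0.05   -0.09   -0.03    0.98   -0.08]
  [ -0.04   -0.08   -0.05   -0.07   -0.08   -0.09   -0.02    0.99]
Leontief inverse L = M⁻¹:
  [  1.0518    0.1053    0.1081    0.1023    0.1238    0.0592    0.0273    0.0664]
  [  0.1162    1.0968    0.1150    0.1009    0.0814    0.1250    0.0394    0.1000]
  [  0.1086    0.0897    1.0788    0.0753    0.0656    0.1263    0.0466    0.0654]
  [  0.1133    0.0969    0.1047    1.0437    0.0439    0.0767    0.0244    0.0977]
  [  0.1301    0.0814    0.1128    0.1074    1.1428    0.1002    0.0727    0.1367]
  [  0.1341    0.1273    0.0881    0.1024    0.0745    1.0951    0.0585    0.1106]
  [  0.0546    0.0805    0.1310    0.0873    0.1299    0.0748    1.0396    0.1178]
  [  0.0892    0.1240    0.0953    0.1096    0.1197    0.1335    0.0406    1.0546]
Total output x = L · d:
  x_0 = 1.0518·76 + 0.1053·65 + 0.1081·12 + 0.1023·98 + 0.1238·60 + 0.0592·95 + 0.0273·60 + 0.0664·67 = 117.2472
  x_1 = 0.1162·76 + 1.0968·65 + 0.1150·12 + 0.1009·98 + 0.0814·60 + 0.1250·95 + 0.0394·60 + 0.1000·67 = 117.2172
  x_2 = 0.1086·76 + 0.0897·65 + 1.0788·12 + 0.0753·98 + 0.0656·60 + 0.1263·95 + 0.0466·60 + 0.0654·67 = 57.5235
  x_3 = 0.1133·76 + 0.0969·65 + 0.1047·12 + 1.0437·98 + 0.0439·60 + 0.0767·95 + 0.0244·60 + 0.0977·67 = 136.3738
  x_4 = 0.1301·76 + 0.0814·65 + 0.1128·12 + 0.1074·98 + 1.1428·60 + 0.1002·95 + 0.0727·60 + 0.1367·67 = 118.6644
  x_5 = 0.1341·76 + 0.1273·65 + 0.0881·12 + 0.1024·98 + 0.0745·60 + 1.0951·95 + 0.0585·60 + 0.1106·67 = 148.9870
  x_6 = 0.0546·76 + 0.0805·65 + 0.1310·12 + 0.0873·98 + 0.1299·60 + 0.0748·95 + 1.0396·60 + 0.1178·67 = 104.6744
  x_7 = 0.0892·76 + 0.1240·65 + 0.0953·12 + 0.1096·98 + 0.1197·60 + 0.1335·95 + 0.0406·60 + 1.0546·67 = 119.6819

L[3,7] = 0.0977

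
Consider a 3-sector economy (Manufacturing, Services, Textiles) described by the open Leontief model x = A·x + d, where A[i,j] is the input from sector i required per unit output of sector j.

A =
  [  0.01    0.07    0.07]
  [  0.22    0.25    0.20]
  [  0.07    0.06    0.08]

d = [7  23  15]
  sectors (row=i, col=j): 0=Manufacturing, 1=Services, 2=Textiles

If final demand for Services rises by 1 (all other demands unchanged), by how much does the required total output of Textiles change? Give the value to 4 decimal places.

Form M = I − A:
  [  0.99   -0.07   -0.07]
  [ -0.22    0.75   -0.20]
  [ -0.07   -0.06    0.92]
Leontief inverse L = M⁻¹:
  [  1.0407    0.1053    0.1021]
  [  0.3322    1.3905    0.3276]
  [  0.1008    0.0987    1.1161]
Total output x = L · d:
  x_0 = 1.0407·7 + 0.1053·23 + 0.1021·15 = 11.2381
  x_1 = 0.3322·7 + 1.3905·23 + 0.3276·15 = 39.2211
  x_2 = 0.1008·7 + 0.0987·23 + 1.1161·15 = 19.7173
Δx_2 = L[2,1] · Δd_1 = 0.0987 · 1 = 0.0987

0.0987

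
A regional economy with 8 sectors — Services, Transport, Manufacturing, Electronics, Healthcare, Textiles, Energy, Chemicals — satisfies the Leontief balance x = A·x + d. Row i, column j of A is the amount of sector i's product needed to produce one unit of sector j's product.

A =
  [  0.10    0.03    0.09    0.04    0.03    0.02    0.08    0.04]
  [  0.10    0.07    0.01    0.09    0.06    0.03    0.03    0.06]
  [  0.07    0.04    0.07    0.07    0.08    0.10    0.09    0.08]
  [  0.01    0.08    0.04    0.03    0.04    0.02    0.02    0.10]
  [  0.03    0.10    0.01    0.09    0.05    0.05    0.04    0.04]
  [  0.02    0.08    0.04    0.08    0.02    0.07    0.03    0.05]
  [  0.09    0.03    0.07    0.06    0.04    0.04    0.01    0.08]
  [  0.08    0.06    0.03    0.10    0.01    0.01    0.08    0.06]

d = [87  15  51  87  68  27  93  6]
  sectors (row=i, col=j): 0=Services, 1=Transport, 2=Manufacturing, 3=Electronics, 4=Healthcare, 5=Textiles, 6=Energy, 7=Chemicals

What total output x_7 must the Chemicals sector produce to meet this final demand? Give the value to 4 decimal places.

50.1904

Form M = I − A:
  [  0.90   -0.03   -0.09   -0.04   -0.03   -0.02   -0.08   -0.04]
  [ -0.10    0.93   -0.01   -0.09   -0.06   -0.03   -0.03   -0.06]
  [ -0.07   -0.04    0.93   -0.07   -0.08   -0.10   -0.09   -0.08]
  [ -0.01   -0.08   -0.04    0.97   -0.04   -0.02   -0.02   -0.10]
  [ -0.03   -0.10   -0.01   -0.09    0.95   -0.05   -0.04   -0.04]
  [ -0.02   -0.08   -0.04   -0.08   -0.02    0.93   -0.03   -0.05]
  [ -0.09   -0.03   -0.07   -0.06   -0.04   -0.04    0.99   -0.08]
  [ -0.08   -0.06   -0.03   -0.10   -0.01   -0.01   -0.08    0.94]
Leontief inverse L = M⁻¹:
  [  1.1536    0.0717    0.1312    0.0906    0.0630    0.0527    0.1206    0.0902]
  [  0.1499    1.1179    0.0446    0.1415    0.0902    0.0560    0.0671    0.1091]
  [  0.1345    0.1042    1.1183    0.1429    0.1215    0.1437    0.1398    0.1475]
  [  0.0504    0.1179    0.0631    1.0753    0.0641    0.0419    0.0502    0.1387]
  [  0.0729    0.1461    0.0374    0.1387    1.0786    0.0752    0.0693    0.0862]
  [  0.0609    0.1234    0.0680    0.1273    0.0474    1.0968    0.0603    0.0953]
  [  0.1379    0.0741    0.1058    0.1105    0.0696    0.0694    1.0506    0.1274]
  [  0.1306    0.1025    0.0665    0.1479    0.0397    0.0355    0.1151    1.1107]
Total output x = L · d:
  x_0 = 1.1536·87 + 0.0717·15 + 0.1312·51 + 0.0906·87 + 0.0630·68 + 0.0527·27 + 0.1206·93 + 0.0902·6 = 133.4827
  x_1 = 0.1499·87 + 1.1179·15 + 0.0446·51 + 0.1415·87 + 0.0902·68 + 0.0560·27 + 0.0671·93 + 0.1091·6 = 58.9319
  x_2 = 0.1345·87 + 0.1042·15 + 1.1183·51 + 0.1429·87 + 0.1215·68 + 0.1437·27 + 0.1398·93 + 0.1475·6 = 108.7477
  x_3 = 0.0504·87 + 0.1179·15 + 0.0631·51 + 1.0753·87 + 0.0641·68 + 0.0419·27 + 0.0502·93 + 0.1387·6 = 113.9074
  x_4 = 0.0729·87 + 0.1461·15 + 0.0374·51 + 0.1387·87 + 1.0786·68 + 0.0752·27 + 0.0693·93 + 0.0862·6 = 104.8497
  x_5 = 0.0609·87 + 0.1234·15 + 0.0680·51 + 0.1273·87 + 0.0474·68 + 1.0968·27 + 0.0603·93 + 0.0953·6 = 60.6980
  x_6 = 0.1379·87 + 0.0741·15 + 0.1058·51 + 0.1105·87 + 0.0696·68 + 0.0694·27 + 1.0506·93 + 0.1274·6 = 133.1973
  x_7 = 0.1306·87 + 0.1025·15 + 0.0665·51 + 0.1479·87 + 0.0397·68 + 0.0355·27 + 0.1151·93 + 1.1107·6 = 50.1904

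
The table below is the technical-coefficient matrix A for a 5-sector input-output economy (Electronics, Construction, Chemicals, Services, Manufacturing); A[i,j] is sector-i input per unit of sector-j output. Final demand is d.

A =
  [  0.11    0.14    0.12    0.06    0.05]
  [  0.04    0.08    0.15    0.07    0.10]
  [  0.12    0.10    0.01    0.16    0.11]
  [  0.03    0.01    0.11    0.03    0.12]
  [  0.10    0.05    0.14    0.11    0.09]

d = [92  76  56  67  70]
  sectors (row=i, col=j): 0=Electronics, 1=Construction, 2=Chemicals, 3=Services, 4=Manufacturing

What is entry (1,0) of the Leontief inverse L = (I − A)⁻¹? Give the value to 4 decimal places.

L[1,0] = 0.1067

Form M = I − A:
  [  0.89   -0.14   -0.12   -0.06   -0.05]
  [ -0.04    0.92   -0.15   -0.07   -0.10]
  [ -0.12   -0.10    0.99   -0.16   -0.11]
  [ -0.03   -0.01   -0.11    0.97   -0.12]
  [ -0.10   -0.05   -0.14   -0.11    0.91]
Leontief inverse L = M⁻¹:
  [  1.1807    0.2110    0.2090    0.1376    0.1315]
  [  0.1067    1.1391    0.2269    0.1464    0.1778]
  [  0.1862    0.1619    1.1097    0.2280    0.1922]
  [  0.0802    0.0511    0.1626    1.0860    0.1729]
  [  0.1740    0.1169    0.2258    0.1895    1.1736]
Total output x = L · d:
  x_0 = 1.1807·92 + 0.2110·76 + 0.2090·56 + 0.1376·67 + 0.1315·70 = 154.7860
  x_1 = 0.1067·92 + 1.1391·76 + 0.2269·56 + 0.1464·67 + 0.1778·70 = 131.3506
  x_2 = 0.1862·92 + 0.1619·76 + 1.1097·56 + 0.2280·67 + 0.1922·70 = 120.3117
  x_3 = 0.0802·92 + 0.0511·76 + 0.1626·56 + 1.0860·67 + 0.1729·70 = 105.2339
  x_4 = 0.1740·92 + 0.1169·76 + 0.2258·56 + 0.1895·67 + 1.1736·70 = 132.3797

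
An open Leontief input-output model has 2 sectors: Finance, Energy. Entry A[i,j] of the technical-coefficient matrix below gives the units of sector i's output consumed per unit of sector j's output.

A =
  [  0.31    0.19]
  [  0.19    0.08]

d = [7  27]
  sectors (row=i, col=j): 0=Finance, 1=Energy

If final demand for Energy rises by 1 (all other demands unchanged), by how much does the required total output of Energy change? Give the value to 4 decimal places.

1.1525

Form M = I − A:
  [  0.69   -0.19]
  [ -0.19    0.92]
Leontief inverse L = M⁻¹:
  [  1.5367    0.3174]
  [  0.3174    1.1525]
Total output x = L · d:
  x_0 = 1.5367·7 + 0.3174·27 = 19.3252
  x_1 = 0.3174·7 + 1.1525·27 = 33.3389
Δx_1 = L[1,1] · Δd_1 = 1.1525 · 1 = 1.1525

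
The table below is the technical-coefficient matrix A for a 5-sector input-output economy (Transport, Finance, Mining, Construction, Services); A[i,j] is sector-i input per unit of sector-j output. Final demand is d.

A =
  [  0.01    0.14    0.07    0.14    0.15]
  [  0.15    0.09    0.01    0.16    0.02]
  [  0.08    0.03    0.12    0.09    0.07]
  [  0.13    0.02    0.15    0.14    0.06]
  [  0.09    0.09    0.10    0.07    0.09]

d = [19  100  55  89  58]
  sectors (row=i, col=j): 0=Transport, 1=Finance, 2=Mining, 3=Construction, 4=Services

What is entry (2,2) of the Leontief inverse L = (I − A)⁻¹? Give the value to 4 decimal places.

L[2,2] = 1.1926

Form M = I − A:
  [  0.99   -0.14   -0.07   -0.14   -0.15]
  [ -0.15    0.91   -0.01   -0.16   -0.02]
  [ -0.08   -0.03    0.88   -0.09   -0.07]
  [ -0.13   -0.02   -0.15    0.86   -0.06]
  [ -0.09   -0.09   -0.10   -0.07    0.91]
Leontief inverse L = M⁻¹:
  [  1.1061    0.2022    0.1577    0.2517    0.2155]
  [  0.2242    1.1506    0.0862    0.2666    0.0864]
  [  0.1425    0.0777    1.1926    0.1729    0.1283]
  [  0.2087    0.0813    0.2460    1.2488    0.1374]
  [  0.1633    0.1486    0.1741    0.1663    1.1534]
Total output x = L · d:
  x_0 = 1.1061·19 + 0.2022·100 + 0.1577·55 + 0.2517·89 + 0.2155·58 = 84.8139
  x_1 = 0.2242·19 + 1.1506·100 + 0.0862·55 + 0.2666·89 + 0.0864·58 = 152.8064
  x_2 = 0.1425·19 + 0.0777·100 + 1.1926·55 + 0.1729·89 + 0.1283·58 = 98.9118
  x_3 = 0.2087·19 + 0.0813·100 + 0.2460·55 + 1.2488·89 + 0.1374·58 = 144.7362
  x_4 = 0.1633·19 + 0.1486·100 + 0.1741·55 + 0.1663·89 + 1.1534·58 = 109.2402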